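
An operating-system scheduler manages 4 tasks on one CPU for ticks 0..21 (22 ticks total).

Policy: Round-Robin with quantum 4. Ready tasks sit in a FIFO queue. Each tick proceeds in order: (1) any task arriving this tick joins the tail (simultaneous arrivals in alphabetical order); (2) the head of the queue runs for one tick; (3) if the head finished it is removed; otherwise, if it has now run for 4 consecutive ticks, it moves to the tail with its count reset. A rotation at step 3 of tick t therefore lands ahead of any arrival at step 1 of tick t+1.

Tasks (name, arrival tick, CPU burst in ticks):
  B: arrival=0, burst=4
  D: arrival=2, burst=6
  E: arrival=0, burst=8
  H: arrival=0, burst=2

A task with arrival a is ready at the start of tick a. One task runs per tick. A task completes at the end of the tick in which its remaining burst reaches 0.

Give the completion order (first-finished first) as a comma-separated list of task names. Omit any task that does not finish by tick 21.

t=0: queue=[B,E,H] q_used=0 → run B
t=1: queue=[B,E,H] q_used=1 → run B
t=2: queue=[B,E,H,D] q_used=2 → run B
t=3: queue=[B,E,H,D] q_used=3 → run B
t=4: queue=[E,H,D] q_used=0 → run E
t=5: queue=[E,H,D] q_used=1 → run E
t=6: queue=[E,H,D] q_used=2 → run E
t=7: queue=[E,H,D] q_used=3 → run E
t=8: queue=[H,D,E] q_used=0 → run H
t=9: queue=[H,D,E] q_used=1 → run H
t=10: queue=[D,E] q_used=0 → run D
t=11: queue=[D,E] q_used=1 → run D
t=12: queue=[D,E] q_used=2 → run D
t=13: queue=[D,E] q_used=3 → run D
t=14: queue=[E,D] q_used=0 → run E
t=15: queue=[E,D] q_used=1 → run E
t=16: queue=[E,D] q_used=2 → run E
t=17: queue=[E,D] q_used=3 → run E
t=18: queue=[D] q_used=0 → run D
t=19: queue=[D] q_used=1 → run D
t=20: (idle)
t=21: (idle)

completion order = B, H, E, D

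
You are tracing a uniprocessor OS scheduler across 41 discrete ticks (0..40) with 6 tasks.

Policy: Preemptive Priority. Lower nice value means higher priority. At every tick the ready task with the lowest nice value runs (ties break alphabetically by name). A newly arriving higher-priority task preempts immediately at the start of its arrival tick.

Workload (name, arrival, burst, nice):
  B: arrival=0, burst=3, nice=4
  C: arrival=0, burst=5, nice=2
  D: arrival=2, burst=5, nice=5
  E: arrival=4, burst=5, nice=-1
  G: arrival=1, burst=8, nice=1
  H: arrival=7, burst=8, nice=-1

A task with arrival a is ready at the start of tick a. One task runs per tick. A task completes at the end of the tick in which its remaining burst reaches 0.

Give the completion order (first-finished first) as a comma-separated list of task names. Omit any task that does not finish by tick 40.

t=0: ready={B,C} → run C
t=1: ready={B,C,G} → run G
t=2: ready={B,C,D,G} → run G
t=3: ready={B,C,D,G} → run G
t=4: ready={B,C,D,E,G} → run E
t=5: ready={B,C,D,E,G} → run E
t=6: ready={B,C,D,E,G} → run E
t=7: ready={B,C,D,E,G,H} → run E
t=8: ready={B,C,D,E,G,H} → run E
t=9: ready={B,C,D,G,H} → run H
t=10: ready={B,C,D,G,H} → run H
t=11: ready={B,C,D,G,H} → run H
t=12: ready={B,C,D,G,H} → run H
t=13: ready={B,C,D,G,H} → run H
t=14: ready={B,C,D,G,H} → run H
t=15: ready={B,C,D,G,H} → run H
t=16: ready={B,C,D,G,H} → run H
t=17: ready={B,C,D,G} → run G
t=18: ready={B,C,D,G} → run G
t=19: ready={B,C,D,G} → run G
t=20: ready={B,C,D,G} → run G
t=21: ready={B,C,D,G} → run G
t=22: ready={B,C,D} → run C
t=23: ready={B,C,D} → run C
t=24: ready={B,C,D} → run C
t=25: ready={B,C,D} → run C
t=26: ready={B,D} → run B
t=27: ready={B,D} → run B
t=28: ready={B,D} → run B
t=29: ready={D} → run D
t=30: ready={D} → run D
t=31: ready={D} → run D
t=32: ready={D} → run D
t=33: ready={D} → run D
t=34: (idle)
t=35: (idle)
t=36: (idle)
t=37: (idle)
t=38: (idle)
t=39: (idle)
t=40: (idle)

completion order = E, H, G, C, B, D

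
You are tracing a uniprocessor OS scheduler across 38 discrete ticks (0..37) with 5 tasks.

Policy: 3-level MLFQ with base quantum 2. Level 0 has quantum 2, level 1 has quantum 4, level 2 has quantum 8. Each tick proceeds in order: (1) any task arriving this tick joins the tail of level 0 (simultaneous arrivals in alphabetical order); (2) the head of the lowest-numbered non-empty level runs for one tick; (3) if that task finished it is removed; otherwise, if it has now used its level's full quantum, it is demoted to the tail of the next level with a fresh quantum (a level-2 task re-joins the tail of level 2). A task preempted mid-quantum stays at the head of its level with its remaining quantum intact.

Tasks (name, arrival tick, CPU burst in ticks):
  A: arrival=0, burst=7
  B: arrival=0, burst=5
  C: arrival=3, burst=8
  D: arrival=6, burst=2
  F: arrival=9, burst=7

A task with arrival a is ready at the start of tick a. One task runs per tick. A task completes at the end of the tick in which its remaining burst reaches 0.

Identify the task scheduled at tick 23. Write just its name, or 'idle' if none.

t=0: L0/L1/L2 = AB/-/- → run A
t=1: L0/L1/L2 = AB/-/- → run A
t=2: L0/L1/L2 = B/A/- → run B
t=3: L0/L1/L2 = BC/A/- → run B
t=4: L0/L1/L2 = C/AB/- → run C
t=5: L0/L1/L2 = C/AB/- → run C
t=6: L0/L1/L2 = D/ABC/- → run D
t=7: L0/L1/L2 = D/ABC/- → run D
t=8: L0/L1/L2 = -/ABC/- → run A
t=9: L0/L1/L2 = F/ABC/- → run F
t=10: L0/L1/L2 = F/ABC/- → run F
t=11: L0/L1/L2 = -/ABCF/- → run A
t=12: L0/L1/L2 = -/ABCF/- → run A
t=13: L0/L1/L2 = -/ABCF/- → run A
t=14: L0/L1/L2 = -/BCF/A → run B
t=15: L0/L1/L2 = -/BCF/A → run B
t=16: L0/L1/L2 = -/BCF/A → run B
t=17: L0/L1/L2 = -/CF/A → run C
t=18: L0/L1/L2 = -/CF/A → run C
t=19: L0/L1/L2 = -/CF/A → run C
t=20: L0/L1/L2 = -/CF/A → run C
t=21: L0/L1/L2 = -/F/AC → run F
t=22: L0/L1/L2 = -/F/AC → run F
t=23: L0/L1/L2 = -/F/AC → run F
t=24: L0/L1/L2 = -/F/AC → run F
t=25: L0/L1/L2 = -/-/ACF → run A
t=26: L0/L1/L2 = -/-/CF → run C
t=27: L0/L1/L2 = -/-/CF → run C
t=28: L0/L1/L2 = -/-/F → run F
t=29: (idle)
t=30: (idle)
t=31: (idle)
t=32: (idle)
t=33: (idle)
t=34: (idle)
t=35: (idle)
t=36: (idle)
t=37: (idle)

running at tick 23 = F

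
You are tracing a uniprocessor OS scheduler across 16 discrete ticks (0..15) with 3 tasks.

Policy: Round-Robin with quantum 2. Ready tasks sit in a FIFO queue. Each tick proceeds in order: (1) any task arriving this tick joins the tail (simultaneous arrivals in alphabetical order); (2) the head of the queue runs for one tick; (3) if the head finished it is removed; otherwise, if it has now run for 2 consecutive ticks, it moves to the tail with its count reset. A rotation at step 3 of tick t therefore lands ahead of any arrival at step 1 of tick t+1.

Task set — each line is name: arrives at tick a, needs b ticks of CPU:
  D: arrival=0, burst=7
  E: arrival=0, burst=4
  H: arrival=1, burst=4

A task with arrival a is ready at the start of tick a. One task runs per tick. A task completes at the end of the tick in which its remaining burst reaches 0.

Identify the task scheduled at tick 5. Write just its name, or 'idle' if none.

running at tick 5 = H

t=0: queue=[D,E] q_used=0 → run D
t=1: queue=[D,E,H] q_used=1 → run D
t=2: queue=[E,H,D] q_used=0 → run E
t=3: queue=[E,H,D] q_used=1 → run E
t=4: queue=[H,D,E] q_used=0 → run H
t=5: queue=[H,D,E] q_used=1 → run H
t=6: queue=[D,E,H] q_used=0 → run D
t=7: queue=[D,E,H] q_used=1 → run D
t=8: queue=[E,H,D] q_used=0 → run E
t=9: queue=[E,H,D] q_used=1 → run E
t=10: queue=[H,D] q_used=0 → run H
t=11: queue=[H,D] q_used=1 → run H
t=12: queue=[D] q_used=0 → run D
t=13: queue=[D] q_used=1 → run D
t=14: queue=[D] q_used=0 → run D
t=15: (idle)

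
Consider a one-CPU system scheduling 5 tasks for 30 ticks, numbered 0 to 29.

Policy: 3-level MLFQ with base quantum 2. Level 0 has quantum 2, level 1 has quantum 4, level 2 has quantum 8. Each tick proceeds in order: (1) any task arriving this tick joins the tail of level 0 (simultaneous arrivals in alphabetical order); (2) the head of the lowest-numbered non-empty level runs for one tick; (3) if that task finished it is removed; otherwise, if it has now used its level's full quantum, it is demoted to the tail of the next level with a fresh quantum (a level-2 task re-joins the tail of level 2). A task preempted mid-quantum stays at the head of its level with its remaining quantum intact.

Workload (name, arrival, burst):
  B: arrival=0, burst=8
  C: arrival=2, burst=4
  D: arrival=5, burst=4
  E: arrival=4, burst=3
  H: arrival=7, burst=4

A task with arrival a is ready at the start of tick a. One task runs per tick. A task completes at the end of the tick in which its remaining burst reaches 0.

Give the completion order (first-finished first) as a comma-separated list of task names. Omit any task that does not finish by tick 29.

completion order = C, E, D, H, B

t=0: L0/L1/L2 = B/-/- → run B
t=1: L0/L1/L2 = B/-/- → run B
t=2: L0/L1/L2 = C/B/- → run C
t=3: L0/L1/L2 = C/B/- → run C
t=4: L0/L1/L2 = E/BC/- → run E
t=5: L0/L1/L2 = ED/BC/- → run E
t=6: L0/L1/L2 = D/BCE/- → run D
t=7: L0/L1/L2 = DH/BCE/- → run D
t=8: L0/L1/L2 = H/BCED/- → run H
t=9: L0/L1/L2 = H/BCED/- → run H
t=10: L0/L1/L2 = -/BCEDH/- → run B
t=11: L0/L1/L2 = -/BCEDH/- → run B
t=12: L0/L1/L2 = -/BCEDH/- → run B
t=13: L0/L1/L2 = -/BCEDH/- → run B
t=14: L0/L1/L2 = -/CEDH/B → run C
t=15: L0/L1/L2 = -/CEDH/B → run C
t=16: L0/L1/L2 = -/EDH/B → run E
t=17: L0/L1/L2 = -/DH/B → run D
t=18: L0/L1/L2 = -/DH/B → run D
t=19: L0/L1/L2 = -/H/B → run H
t=20: L0/L1/L2 = -/H/B → run H
t=21: L0/L1/L2 = -/-/B → run B
t=22: L0/L1/L2 = -/-/B → run B
t=23: (idle)
t=24: (idle)
t=25: (idle)
t=26: (idle)
t=27: (idle)
t=28: (idle)
t=29: (idle)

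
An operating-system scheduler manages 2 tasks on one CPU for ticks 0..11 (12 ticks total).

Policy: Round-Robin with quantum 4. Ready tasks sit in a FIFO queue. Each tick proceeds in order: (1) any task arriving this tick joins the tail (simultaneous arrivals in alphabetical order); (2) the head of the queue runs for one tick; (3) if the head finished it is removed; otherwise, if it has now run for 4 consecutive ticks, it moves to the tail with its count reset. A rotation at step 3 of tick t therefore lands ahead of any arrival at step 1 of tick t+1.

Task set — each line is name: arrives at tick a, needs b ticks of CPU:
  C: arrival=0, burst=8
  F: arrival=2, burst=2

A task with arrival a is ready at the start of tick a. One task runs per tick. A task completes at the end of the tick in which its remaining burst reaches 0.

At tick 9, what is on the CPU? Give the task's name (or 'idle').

running at tick 9 = C

t=0: queue=[C] q_used=0 → run C
t=1: queue=[C] q_used=1 → run C
t=2: queue=[C,F] q_used=2 → run C
t=3: queue=[C,F] q_used=3 → run C
t=4: queue=[F,C] q_used=0 → run F
t=5: queue=[F,C] q_used=1 → run F
t=6: queue=[C] q_used=0 → run C
t=7: queue=[C] q_used=1 → run C
t=8: queue=[C] q_used=2 → run C
t=9: queue=[C] q_used=3 → run C
t=10: (idle)
t=11: (idle)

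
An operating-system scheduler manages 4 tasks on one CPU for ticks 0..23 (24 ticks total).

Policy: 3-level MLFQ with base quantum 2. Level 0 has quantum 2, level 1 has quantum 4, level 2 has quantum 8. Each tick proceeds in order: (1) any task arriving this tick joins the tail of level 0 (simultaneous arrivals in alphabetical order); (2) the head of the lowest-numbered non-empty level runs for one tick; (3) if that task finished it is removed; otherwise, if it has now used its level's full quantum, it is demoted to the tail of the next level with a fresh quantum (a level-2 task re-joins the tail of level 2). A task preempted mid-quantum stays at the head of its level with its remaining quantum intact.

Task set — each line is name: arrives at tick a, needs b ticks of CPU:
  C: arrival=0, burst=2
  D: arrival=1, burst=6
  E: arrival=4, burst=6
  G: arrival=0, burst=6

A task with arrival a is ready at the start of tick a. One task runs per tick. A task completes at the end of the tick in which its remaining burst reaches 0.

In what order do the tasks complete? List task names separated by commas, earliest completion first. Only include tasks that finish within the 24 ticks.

completion order = C, G, D, E

t=0: L0/L1/L2 = CG/-/- → run C
t=1: L0/L1/L2 = CGD/-/- → run C
t=2: L0/L1/L2 = GD/-/- → run G
t=3: L0/L1/L2 = GD/-/- → run G
t=4: L0/L1/L2 = DE/G/- → run D
t=5: L0/L1/L2 = DE/G/- → run D
t=6: L0/L1/L2 = E/GD/- → run E
t=7: L0/L1/L2 = E/GD/- → run E
t=8: L0/L1/L2 = -/GDE/- → run G
t=9: L0/L1/L2 = -/GDE/- → run G
t=10: L0/L1/L2 = -/GDE/- → run G
t=11: L0/L1/L2 = -/GDE/- → run G
t=12: L0/L1/L2 = -/DE/- → run D
t=13: L0/L1/L2 = -/DE/- → run D
t=14: L0/L1/L2 = -/DE/- → run D
t=15: L0/L1/L2 = -/DE/- → run D
t=16: L0/L1/L2 = -/E/- → run E
t=17: L0/L1/L2 = -/E/- → run E
t=18: L0/L1/L2 = -/E/- → run E
t=19: L0/L1/L2 = -/E/- → run E
t=20: (idle)
t=21: (idle)
t=22: (idle)
t=23: (idle)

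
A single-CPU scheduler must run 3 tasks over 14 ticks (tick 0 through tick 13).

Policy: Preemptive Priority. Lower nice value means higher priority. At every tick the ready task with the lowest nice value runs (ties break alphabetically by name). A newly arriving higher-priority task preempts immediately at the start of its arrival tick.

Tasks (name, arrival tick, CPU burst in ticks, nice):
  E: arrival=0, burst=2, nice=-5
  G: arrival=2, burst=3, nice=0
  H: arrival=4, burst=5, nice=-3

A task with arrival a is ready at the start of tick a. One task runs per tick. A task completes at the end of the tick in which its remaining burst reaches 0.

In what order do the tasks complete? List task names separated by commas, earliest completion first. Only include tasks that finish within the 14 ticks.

t=0: ready={E} → run E
t=1: ready={E} → run E
t=2: ready={G} → run G
t=3: ready={G} → run G
t=4: ready={G,H} → run H
t=5: ready={G,H} → run H
t=6: ready={G,H} → run H
t=7: ready={G,H} → run H
t=8: ready={G,H} → run H
t=9: ready={G} → run G
t=10: (idle)
t=11: (idle)
t=12: (idle)
t=13: (idle)

completion order = E, H, G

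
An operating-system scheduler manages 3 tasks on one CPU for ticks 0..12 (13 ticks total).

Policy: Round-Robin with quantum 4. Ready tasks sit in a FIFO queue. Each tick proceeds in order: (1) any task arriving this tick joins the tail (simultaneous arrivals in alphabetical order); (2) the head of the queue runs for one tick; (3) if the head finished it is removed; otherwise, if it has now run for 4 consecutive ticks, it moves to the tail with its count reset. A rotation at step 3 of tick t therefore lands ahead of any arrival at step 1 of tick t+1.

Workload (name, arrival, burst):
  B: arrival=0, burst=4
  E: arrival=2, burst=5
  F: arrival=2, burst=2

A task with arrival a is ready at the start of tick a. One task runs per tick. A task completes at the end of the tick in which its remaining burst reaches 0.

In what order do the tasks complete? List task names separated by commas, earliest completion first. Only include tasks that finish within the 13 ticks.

t=0: queue=[B] q_used=0 → run B
t=1: queue=[B] q_used=1 → run B
t=2: queue=[B,E,F] q_used=2 → run B
t=3: queue=[B,E,F] q_used=3 → run B
t=4: queue=[E,F] q_used=0 → run E
t=5: queue=[E,F] q_used=1 → run E
t=6: queue=[E,F] q_used=2 → run E
t=7: queue=[E,F] q_used=3 → run E
t=8: queue=[F,E] q_used=0 → run F
t=9: queue=[F,E] q_used=1 → run F
t=10: queue=[E] q_used=0 → run E
t=11: (idle)
t=12: (idle)

completion order = B, F, E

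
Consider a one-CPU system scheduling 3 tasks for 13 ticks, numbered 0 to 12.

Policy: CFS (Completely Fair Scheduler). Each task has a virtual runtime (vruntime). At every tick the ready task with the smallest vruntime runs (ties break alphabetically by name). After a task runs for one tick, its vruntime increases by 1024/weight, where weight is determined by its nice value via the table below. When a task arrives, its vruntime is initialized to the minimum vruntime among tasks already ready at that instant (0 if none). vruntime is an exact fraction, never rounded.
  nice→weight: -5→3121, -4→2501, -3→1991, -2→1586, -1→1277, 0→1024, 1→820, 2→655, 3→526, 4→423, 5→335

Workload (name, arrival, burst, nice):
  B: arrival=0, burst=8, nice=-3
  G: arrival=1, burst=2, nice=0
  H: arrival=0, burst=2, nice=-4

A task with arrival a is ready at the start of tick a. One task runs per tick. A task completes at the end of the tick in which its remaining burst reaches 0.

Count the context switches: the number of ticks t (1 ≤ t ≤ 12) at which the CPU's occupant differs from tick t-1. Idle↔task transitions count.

context switches = 6

t=0: vr[B=0 H=0] → run B
t=1: vr[B=1024/1991 G=0 H=0] → run G
t=2: vr[B=1024/1991 G=1 H=0] → run H
t=3: vr[B=1024/1991 G=1 H=1024/2501] → run H
t=4: vr[B=1024/1991 G=1] → run B
t=5: vr[B=2048/1991 G=1] → run G
t=6: vr[B=2048/1991] → run B
t=7: vr[B=3072/1991] → run B
t=8: vr[B=4096/1991] → run B
t=9: vr[B=5120/1991] → run B
t=10: vr[B=6144/1991] → run B
t=11: vr[B=7168/1991] → run B
t=12: (idle)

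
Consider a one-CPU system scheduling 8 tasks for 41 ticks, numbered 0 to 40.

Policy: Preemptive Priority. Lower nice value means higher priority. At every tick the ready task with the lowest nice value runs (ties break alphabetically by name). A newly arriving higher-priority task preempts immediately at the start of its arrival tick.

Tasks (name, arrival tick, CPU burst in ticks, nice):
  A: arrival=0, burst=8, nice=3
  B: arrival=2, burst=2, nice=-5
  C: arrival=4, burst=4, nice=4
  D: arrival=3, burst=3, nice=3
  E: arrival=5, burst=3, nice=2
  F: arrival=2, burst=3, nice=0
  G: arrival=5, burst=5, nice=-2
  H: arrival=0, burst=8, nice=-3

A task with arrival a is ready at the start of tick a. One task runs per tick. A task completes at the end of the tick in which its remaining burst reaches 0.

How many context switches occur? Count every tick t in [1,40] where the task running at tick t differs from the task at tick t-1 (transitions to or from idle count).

context switches = 9

t=0: ready={A,H} → run H
t=1: ready={A,H} → run H
t=2: ready={A,B,F,H} → run B
t=3: ready={A,B,D,F,H} → run B
t=4: ready={A,C,D,F,H} → run H
t=5: ready={A,C,D,E,F,G,H} → run H
t=6: ready={A,C,D,E,F,G,H} → run H
t=7: ready={A,C,D,E,F,G,H} → run H
t=8: ready={A,C,D,E,F,G,H} → run H
t=9: ready={A,C,D,E,F,G,H} → run H
t=10: ready={A,C,D,E,F,G} → run G
t=11: ready={A,C,D,E,F,G} → run G
t=12: ready={A,C,D,E,F,G} → run G
t=13: ready={A,C,D,E,F,G} → run G
t=14: ready={A,C,D,E,F,G} → run G
t=15: ready={A,C,D,E,F} → run F
t=16: ready={A,C,D,E,F} → run F
t=17: ready={A,C,D,E,F} → run F
t=18: ready={A,C,D,E} → run E
t=19: ready={A,C,D,E} → run E
t=20: ready={A,C,D,E} → run E
t=21: ready={A,C,D} → run A
t=22: ready={A,C,D} → run A
t=23: ready={A,C,D} → run A
t=24: ready={A,C,D} → run A
t=25: ready={A,C,D} → run A
t=26: ready={A,C,D} → run A
t=27: ready={A,C,D} → run A
t=28: ready={A,C,D} → run A
t=29: ready={C,D} → run D
t=30: ready={C,D} → run D
t=31: ready={C,D} → run D
t=32: ready={C} → run C
t=33: ready={C} → run C
t=34: ready={C} → run C
t=35: ready={C} → run C
t=36: (idle)
t=37: (idle)
t=38: (idle)
t=39: (idle)
t=40: (idle)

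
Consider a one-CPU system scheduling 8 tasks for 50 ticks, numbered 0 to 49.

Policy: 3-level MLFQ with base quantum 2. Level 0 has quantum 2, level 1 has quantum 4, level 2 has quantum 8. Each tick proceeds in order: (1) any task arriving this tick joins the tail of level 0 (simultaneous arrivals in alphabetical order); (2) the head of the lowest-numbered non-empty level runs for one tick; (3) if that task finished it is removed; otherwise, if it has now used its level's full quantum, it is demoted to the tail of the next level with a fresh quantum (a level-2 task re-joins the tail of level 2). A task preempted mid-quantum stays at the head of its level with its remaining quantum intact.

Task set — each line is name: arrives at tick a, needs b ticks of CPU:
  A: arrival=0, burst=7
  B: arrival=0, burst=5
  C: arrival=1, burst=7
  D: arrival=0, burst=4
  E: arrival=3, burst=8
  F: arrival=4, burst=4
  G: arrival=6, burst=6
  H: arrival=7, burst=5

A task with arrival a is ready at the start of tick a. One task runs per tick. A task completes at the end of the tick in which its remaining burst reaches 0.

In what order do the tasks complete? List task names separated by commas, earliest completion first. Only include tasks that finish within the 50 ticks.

completion order = B, D, F, G, H, A, C, E

t=0: L0/L1/L2 = ABD/-/- → run A
t=1: L0/L1/L2 = ABDC/-/- → run A
t=2: L0/L1/L2 = BDC/A/- → run B
t=3: L0/L1/L2 = BDCE/A/- → run B
t=4: L0/L1/L2 = DCEF/AB/- → run D
t=5: L0/L1/L2 = DCEF/AB/- → run D
t=6: L0/L1/L2 = CEFG/ABD/- → run C
t=7: L0/L1/L2 = CEFGH/ABD/- → run C
t=8: L0/L1/L2 = EFGH/ABDC/- → run E
t=9: L0/L1/L2 = EFGH/ABDC/- → run E
t=10: L0/L1/L2 = FGH/ABDCE/- → run F
t=11: L0/L1/L2 = FGH/ABDCE/- → run F
t=12: L0/L1/L2 = GH/ABDCEF/- → run G
t=13: L0/L1/L2 = GH/ABDCEF/- → run G
t=14: L0/L1/L2 = H/ABDCEFG/- → run H
t=15: L0/L1/L2 = H/ABDCEFG/- → run H
t=16: L0/L1/L2 = -/ABDCEFGH/- → run A
t=17: L0/L1/L2 = -/ABDCEFGH/- → run A
t=18: L0/L1/L2 = -/ABDCEFGH/- → run A
t=19: L0/L1/L2 = -/ABDCEFGH/- → run A
t=20: L0/L1/L2 = -/BDCEFGH/A → run B
t=21: L0/L1/L2 = -/BDCEFGH/A → run B
t=22: L0/L1/L2 = -/BDCEFGH/A → run B
t=23: L0/L1/L2 = -/DCEFGH/A → run D
t=24: L0/L1/L2 = -/DCEFGH/A → run D
t=25: L0/L1/L2 = -/CEFGH/A → run C
t=26: L0/L1/L2 = -/CEFGH/A → run C
t=27: L0/L1/L2 = -/CEFGH/A → run C
t=28: L0/L1/L2 = -/CEFGH/A → run C
t=29: L0/L1/L2 = -/EFGH/AC → run E
t=30: L0/L1/L2 = -/EFGH/AC → run E
t=31: L0/L1/L2 = -/EFGH/AC → run E
t=32: L0/L1/L2 = -/EFGH/AC → run E
t=33: L0/L1/L2 = -/FGH/ACE → run F
t=34: L0/L1/L2 = -/FGH/ACE → run F
t=35: L0/L1/L2 = -/GH/ACE → run G
t=36: L0/L1/L2 = -/GH/ACE → run G
t=37: L0/L1/L2 = -/GH/ACE → run G
t=38: L0/L1/L2 = -/GH/ACE → run G
t=39: L0/L1/L2 = -/H/ACE → run H
t=40: L0/L1/L2 = -/H/ACE → run H
t=41: L0/L1/L2 = -/H/ACE → run H
t=42: L0/L1/L2 = -/-/ACE → run A
t=43: L0/L1/L2 = -/-/CE → run C
t=44: L0/L1/L2 = -/-/E → run E
t=45: L0/L1/L2 = -/-/E → run E
t=46: (idle)
t=47: (idle)
t=48: (idle)
t=49: (idle)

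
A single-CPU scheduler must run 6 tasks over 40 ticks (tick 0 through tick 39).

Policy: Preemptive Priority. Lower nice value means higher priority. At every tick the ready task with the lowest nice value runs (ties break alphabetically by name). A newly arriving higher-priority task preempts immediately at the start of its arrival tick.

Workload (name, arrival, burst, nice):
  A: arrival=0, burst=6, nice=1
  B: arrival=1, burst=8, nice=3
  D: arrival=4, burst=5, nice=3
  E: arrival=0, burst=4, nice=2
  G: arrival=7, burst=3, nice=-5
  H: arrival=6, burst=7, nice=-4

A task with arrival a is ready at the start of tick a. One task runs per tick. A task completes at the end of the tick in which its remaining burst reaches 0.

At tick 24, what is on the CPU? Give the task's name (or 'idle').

running at tick 24 = B

t=0: ready={A,E} → run A
t=1: ready={A,B,E} → run A
t=2: ready={A,B,E} → run A
t=3: ready={A,B,E} → run A
t=4: ready={A,B,D,E} → run A
t=5: ready={A,B,D,E} → run A
t=6: ready={B,D,E,H} → run H
t=7: ready={B,D,E,G,H} → run G
t=8: ready={B,D,E,G,H} → run G
t=9: ready={B,D,E,G,H} → run G
t=10: ready={B,D,E,H} → run H
t=11: ready={B,D,E,H} → run H
t=12: ready={B,D,E,H} → run H
t=13: ready={B,D,E,H} → run H
t=14: ready={B,D,E,H} → run H
t=15: ready={B,D,E,H} → run H
t=16: ready={B,D,E} → run E
t=17: ready={B,D,E} → run E
t=18: ready={B,D,E} → run E
t=19: ready={B,D,E} → run E
t=20: ready={B,D} → run B
t=21: ready={B,D} → run B
t=22: ready={B,D} → run B
t=23: ready={B,D} → run B
t=24: ready={B,D} → run B
t=25: ready={B,D} → run B
t=26: ready={B,D} → run B
t=27: ready={B,D} → run B
t=28: ready={D} → run D
t=29: ready={D} → run D
t=30: ready={D} → run D
t=31: ready={D} → run D
t=32: ready={D} → run D
t=33: (idle)
t=34: (idle)
t=35: (idle)
t=36: (idle)
t=37: (idle)
t=38: (idle)
t=39: (idle)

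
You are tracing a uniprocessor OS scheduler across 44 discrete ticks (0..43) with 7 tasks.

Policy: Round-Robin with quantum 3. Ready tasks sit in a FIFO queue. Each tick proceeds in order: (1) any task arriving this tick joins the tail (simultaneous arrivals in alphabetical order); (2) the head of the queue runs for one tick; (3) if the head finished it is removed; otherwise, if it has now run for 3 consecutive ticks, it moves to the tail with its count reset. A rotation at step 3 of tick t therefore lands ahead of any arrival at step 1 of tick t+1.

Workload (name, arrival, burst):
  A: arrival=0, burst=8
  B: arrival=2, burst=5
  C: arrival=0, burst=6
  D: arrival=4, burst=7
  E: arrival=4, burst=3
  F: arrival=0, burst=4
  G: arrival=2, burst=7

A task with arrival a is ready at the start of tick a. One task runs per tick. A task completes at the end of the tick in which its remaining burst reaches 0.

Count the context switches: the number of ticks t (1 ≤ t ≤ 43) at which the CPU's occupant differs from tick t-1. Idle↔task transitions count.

context switches = 16

t=0: queue=[A,C,F] q_used=0 → run A
t=1: queue=[A,C,F] q_used=1 → run A
t=2: queue=[A,C,F,B,G] q_used=2 → run A
t=3: queue=[C,F,B,G,A] q_used=0 → run C
t=4: queue=[C,F,B,G,A,D,E] q_used=1 → run C
t=5: queue=[C,F,B,G,A,D,E] q_used=2 → run C
t=6: queue=[F,B,G,A,D,E,C] q_used=0 → run F
t=7: queue=[F,B,G,A,D,E,C] q_used=1 → run F
t=8: queue=[F,B,G,A,D,E,C] q_used=2 → run F
t=9: queue=[B,G,A,D,E,C,F] q_used=0 → run B
t=10: queue=[B,G,A,D,E,C,F] q_used=1 → run B
t=11: queue=[B,G,A,D,E,C,F] q_used=2 → run B
t=12: queue=[G,A,D,E,C,F,B] q_used=0 → run G
t=13: queue=[G,A,D,E,C,F,B] q_used=1 → run G
t=14: queue=[G,A,D,E,C,F,B] q_used=2 → run G
t=15: queue=[A,D,E,C,F,B,G] q_used=0 → run A
t=16: queue=[A,D,E,C,F,B,G] q_used=1 → run A
t=17: queue=[A,D,E,C,F,B,G] q_used=2 → run A
t=18: queue=[D,E,C,F,B,G,A] q_used=0 → run D
t=19: queue=[D,E,C,F,B,G,A] q_used=1 → run D
t=20: queue=[D,E,C,F,B,G,A] q_used=2 → run D
t=21: queue=[E,C,F,B,G,A,D] q_used=0 → run E
t=22: queue=[E,C,F,B,G,A,D] q_used=1 → run E
t=23: queue=[E,C,F,B,G,A,D] q_used=2 → run E
t=24: queue=[C,F,B,G,A,D] q_used=0 → run C
t=25: queue=[C,F,B,G,A,D] q_used=1 → run C
t=26: queue=[C,F,B,G,A,D] q_used=2 → run C
t=27: queue=[F,B,G,A,D] q_used=0 → run F
t=28: queue=[B,G,A,D] q_used=0 → run B
t=29: queue=[B,G,A,D] q_used=1 → run B
t=30: queue=[G,A,D] q_used=0 → run G
t=31: queue=[G,A,D] q_used=1 → run G
t=32: queue=[G,A,D] q_used=2 → run G
t=33: queue=[A,D,G] q_used=0 → run A
t=34: queue=[A,D,G] q_used=1 → run A
t=35: queue=[D,G] q_used=0 → run D
t=36: queue=[D,G] q_used=1 → run D
t=37: queue=[D,G] q_used=2 → run D
t=38: queue=[G,D] q_used=0 → run G
t=39: queue=[D] q_used=0 → run D
t=40: (idle)
t=41: (idle)
t=42: (idle)
t=43: (idle)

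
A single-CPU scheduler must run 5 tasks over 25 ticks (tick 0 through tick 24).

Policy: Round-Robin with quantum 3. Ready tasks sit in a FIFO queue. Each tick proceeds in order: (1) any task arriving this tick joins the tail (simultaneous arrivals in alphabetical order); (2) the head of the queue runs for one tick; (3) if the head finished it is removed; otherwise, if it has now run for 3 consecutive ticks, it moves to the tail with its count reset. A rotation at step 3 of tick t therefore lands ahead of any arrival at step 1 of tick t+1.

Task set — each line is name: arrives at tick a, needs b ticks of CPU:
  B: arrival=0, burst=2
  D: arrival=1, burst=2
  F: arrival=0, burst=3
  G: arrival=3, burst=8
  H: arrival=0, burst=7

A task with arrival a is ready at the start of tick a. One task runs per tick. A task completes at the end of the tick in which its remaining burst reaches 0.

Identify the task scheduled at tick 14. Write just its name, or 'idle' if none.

running at tick 14 = H

t=0: queue=[B,F,H] q_used=0 → run B
t=1: queue=[B,F,H,D] q_used=1 → run B
t=2: queue=[F,H,D] q_used=0 → run F
t=3: queue=[F,H,D,G] q_used=1 → run F
t=4: queue=[F,H,D,G] q_used=2 → run F
t=5: queue=[H,D,G] q_used=0 → run H
t=6: queue=[H,D,G] q_used=1 → run H
t=7: queue=[H,D,G] q_used=2 → run H
t=8: queue=[D,G,H] q_used=0 → run D
t=9: queue=[D,G,H] q_used=1 → run D
t=10: queue=[G,H] q_used=0 → run G
t=11: queue=[G,H] q_used=1 → run G
t=12: queue=[G,H] q_used=2 → run G
t=13: queue=[H,G] q_used=0 → run H
t=14: queue=[H,G] q_used=1 → run H
t=15: queue=[H,G] q_used=2 → run H
t=16: queue=[G,H] q_used=0 → run G
t=17: queue=[G,H] q_used=1 → run G
t=18: queue=[G,H] q_used=2 → run G
t=19: queue=[H,G] q_used=0 → run H
t=20: queue=[G] q_used=0 → run G
t=21: queue=[G] q_used=1 → run G
t=22: (idle)
t=23: (idle)
t=24: (idle)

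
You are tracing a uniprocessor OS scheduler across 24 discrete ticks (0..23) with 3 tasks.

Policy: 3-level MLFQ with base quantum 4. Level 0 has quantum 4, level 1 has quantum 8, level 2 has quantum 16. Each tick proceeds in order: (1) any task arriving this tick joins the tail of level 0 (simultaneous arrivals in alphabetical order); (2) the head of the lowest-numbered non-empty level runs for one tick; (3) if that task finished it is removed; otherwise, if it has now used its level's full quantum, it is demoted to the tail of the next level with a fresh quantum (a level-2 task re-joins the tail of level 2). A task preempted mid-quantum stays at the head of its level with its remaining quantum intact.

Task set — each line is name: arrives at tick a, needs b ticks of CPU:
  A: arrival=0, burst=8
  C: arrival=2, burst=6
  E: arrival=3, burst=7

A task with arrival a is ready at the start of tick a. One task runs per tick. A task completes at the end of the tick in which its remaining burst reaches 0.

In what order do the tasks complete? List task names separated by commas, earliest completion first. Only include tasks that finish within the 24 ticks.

completion order = A, C, E

t=0: L0/L1/L2 = A/-/- → run A
t=1: L0/L1/L2 = A/-/- → run A
t=2: L0/L1/L2 = AC/-/- → run A
t=3: L0/L1/L2 = ACE/-/- → run A
t=4: L0/L1/L2 = CE/A/- → run C
t=5: L0/L1/L2 = CE/A/- → run C
t=6: L0/L1/L2 = CE/A/- → run C
t=7: L0/L1/L2 = CE/A/- → run C
t=8: L0/L1/L2 = E/AC/- → run E
t=9: L0/L1/L2 = E/AC/- → run E
t=10: L0/L1/L2 = E/AC/- → run E
t=11: L0/L1/L2 = E/AC/- → run E
t=12: L0/L1/L2 = -/ACE/- → run A
t=13: L0/L1/L2 = -/ACE/- → run A
t=14: L0/L1/L2 = -/ACE/- → run A
t=15: L0/L1/L2 = -/ACE/- → run A
t=16: L0/L1/L2 = -/CE/- → run C
t=17: L0/L1/L2 = -/CE/- → run C
t=18: L0/L1/L2 = -/E/- → run E
t=19: L0/L1/L2 = -/E/- → run E
t=20: L0/L1/L2 = -/E/- → run E
t=21: (idle)
t=22: (idle)
t=23: (idle)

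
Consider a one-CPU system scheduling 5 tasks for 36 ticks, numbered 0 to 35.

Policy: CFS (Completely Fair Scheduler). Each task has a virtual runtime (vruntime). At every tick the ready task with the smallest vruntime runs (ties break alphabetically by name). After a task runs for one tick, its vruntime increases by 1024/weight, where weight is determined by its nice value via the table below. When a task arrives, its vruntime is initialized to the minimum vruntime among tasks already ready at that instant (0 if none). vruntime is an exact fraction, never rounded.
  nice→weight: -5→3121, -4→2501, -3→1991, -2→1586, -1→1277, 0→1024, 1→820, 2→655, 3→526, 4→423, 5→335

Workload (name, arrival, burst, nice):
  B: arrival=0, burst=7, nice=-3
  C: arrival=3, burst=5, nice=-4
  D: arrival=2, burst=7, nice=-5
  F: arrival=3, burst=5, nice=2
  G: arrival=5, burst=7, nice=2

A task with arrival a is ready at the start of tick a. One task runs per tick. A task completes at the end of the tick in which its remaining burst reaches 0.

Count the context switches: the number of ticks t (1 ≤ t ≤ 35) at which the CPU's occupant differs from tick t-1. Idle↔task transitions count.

context switches = 26

t=0: vr[B=0] → run B
t=1: vr[B=1024/1991] → run B
t=2: vr[B=2048/1991 D=2048/1991] → run B
t=3: vr[B=3072/1991 C=2048/1991 D=2048/1991 F=2048/1991] → run C
t=4: vr[B=3072/1991 C=7160832/4979491 D=2048/1991 F=2048/1991] → run D
t=5: vr[B=3072/1991 C=7160832/4979491 D=8430592/6213911 F=2048/1991 G=2048/1991] → run F
t=6: vr[B=3072/1991 C=7160832/4979491 D=8430592/6213911 F=3380224/1304105 G=2048/1991] → run G
t=7: vr[B=3072/1991 C=7160832/4979491 D=8430592/6213911 F=3380224/1304105 G=3380224/1304105] → run D
t=8: vr[B=3072/1991 C=7160832/4979491 D=10469376/6213911 F=3380224/1304105 G=3380224/1304105] → run C
t=9: vr[B=3072/1991 C=9199616/4979491 D=10469376/6213911 F=3380224/1304105 G=3380224/1304105] → run B
t=10: vr[B=4096/1991 C=9199616/4979491 D=10469376/6213911 F=3380224/1304105 G=3380224/1304105] → run D
t=11: vr[B=4096/1991 C=9199616/4979491 D=12508160/6213911 F=3380224/1304105 G=3380224/1304105] → run C
t=12: vr[B=4096/1991 C=11238400/4979491 D=12508160/6213911 F=3380224/1304105 G=3380224/1304105] → run D
t=13: vr[B=4096/1991 C=11238400/4979491 D=14546944/6213911 F=3380224/1304105 G=3380224/1304105] → run B
t=14: vr[B=5120/1991 C=11238400/4979491 D=14546944/6213911 F=3380224/1304105 G=3380224/1304105] → run C
t=15: vr[B=5120/1991 C=13277184/4979491 D=14546944/6213911 F=3380224/1304105 G=3380224/1304105] → run D
t=16: vr[B=5120/1991 C=13277184/4979491 D=16585728/6213911 F=3380224/1304105 G=3380224/1304105] → run B
t=17: vr[B=6144/1991 C=13277184/4979491 D=16585728/6213911 F=3380224/1304105 G=3380224/1304105] → run F
t=18: vr[B=6144/1991 C=13277184/4979491 D=16585728/6213911 F=5419008/1304105 G=3380224/1304105] → run G
t=19: vr[B=6144/1991 C=13277184/4979491 D=16585728/6213911 F=5419008/1304105 G=5419008/1304105] → run C
t=20: vr[B=6144/1991 D=16585728/6213911 F=5419008/1304105 G=5419008/1304105] → run D
t=21: vr[B=6144/1991 D=18624512/6213911 F=5419008/1304105 G=5419008/1304105] → run D
t=22: vr[B=6144/1991 F=5419008/1304105 G=5419008/1304105] → run B
t=23: vr[F=5419008/1304105 G=5419008/1304105] → run F
t=24: vr[F=7457792/1304105 G=5419008/1304105] → run G
t=25: vr[F=7457792/1304105 G=7457792/1304105] → run F
t=26: vr[F=9496576/1304105 G=7457792/1304105] → run G
t=27: vr[F=9496576/1304105 G=9496576/1304105] → run F
t=28: vr[G=9496576/1304105] → run G
t=29: vr[G=2307072/260821] → run G
t=30: vr[G=13574144/1304105] → run G
t=31: (idle)
t=32: (idle)
t=33: (idle)
t=34: (idle)
t=35: (idle)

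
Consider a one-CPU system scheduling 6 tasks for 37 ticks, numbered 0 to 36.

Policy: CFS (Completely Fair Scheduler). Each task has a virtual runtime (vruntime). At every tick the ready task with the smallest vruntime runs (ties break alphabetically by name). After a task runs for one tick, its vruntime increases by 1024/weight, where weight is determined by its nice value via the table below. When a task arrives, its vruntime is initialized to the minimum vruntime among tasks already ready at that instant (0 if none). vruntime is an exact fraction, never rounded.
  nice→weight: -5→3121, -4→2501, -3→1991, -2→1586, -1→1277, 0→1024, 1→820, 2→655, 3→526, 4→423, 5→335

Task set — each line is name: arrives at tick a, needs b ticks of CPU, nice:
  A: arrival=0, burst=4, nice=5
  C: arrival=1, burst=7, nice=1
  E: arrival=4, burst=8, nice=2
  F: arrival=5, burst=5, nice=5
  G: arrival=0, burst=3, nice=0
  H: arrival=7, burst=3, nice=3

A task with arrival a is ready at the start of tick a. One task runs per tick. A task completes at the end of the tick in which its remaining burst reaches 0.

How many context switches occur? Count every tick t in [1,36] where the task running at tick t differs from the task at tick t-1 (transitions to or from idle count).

context switches = 27

t=0: vr[A=0 G=0] → run A
t=1: vr[A=1024/335 C=0 G=0] → run C
t=2: vr[A=1024/335 C=256/205 G=0] → run G
t=3: vr[A=1024/335 C=256/205 G=1] → run G
t=4: vr[A=1024/335 C=256/205 E=256/205 G=2] → run C
t=5: vr[A=1024/335 C=512/205 E=256/205 F=256/205 G=2] → run E
t=6: vr[A=1024/335 C=512/205 E=15104/5371 F=256/205 G=2] → run F
t=7: vr[A=1024/335 C=512/205 E=15104/5371 F=59136/13735 G=2 H=2] → run G
t=8: vr[A=1024/335 C=512/205 E=15104/5371 F=59136/13735 H=2] → run H
t=9: vr[A=1024/335 C=512/205 E=15104/5371 F=59136/13735 H=1038/263] → run C
t=10: vr[A=1024/335 C=768/205 E=15104/5371 F=59136/13735 H=1038/263] → run E
t=11: vr[A=1024/335 C=768/205 E=117504/26855 F=59136/13735 H=1038/263] → run A
t=12: vr[A=2048/335 C=768/205 E=117504/26855 F=59136/13735 H=1038/263] → run C
t=13: vr[A=2048/335 C=1024/205 E=117504/26855 F=59136/13735 H=1038/263] → run H
t=14: vr[A=2048/335 C=1024/205 E=117504/26855 F=59136/13735 H=1550/263] → run F
t=15: vr[A=2048/335 C=1024/205 E=117504/26855 F=20224/2747 H=1550/263] → run E
t=16: vr[A=2048/335 C=1024/205 E=159488/26855 F=20224/2747 H=1550/263] → run C
t=17: vr[A=2048/335 C=256/41 E=159488/26855 F=20224/2747 H=1550/263] → run H
t=18: vr[A=2048/335 C=256/41 E=159488/26855 F=20224/2747] → run E
t=19: vr[A=2048/335 C=256/41 E=201472/26855 F=20224/2747] → run A
t=20: vr[A=3072/335 C=256/41 E=201472/26855 F=20224/2747] → run C
t=21: vr[A=3072/335 C=1536/205 E=201472/26855 F=20224/2747] → run F
t=22: vr[A=3072/335 C=1536/205 E=201472/26855 F=143104/13735] → run C
t=23: vr[A=3072/335 E=201472/26855 F=143104/13735] → run E
t=24: vr[A=3072/335 E=243456/26855 F=143104/13735] → run E
t=25: vr[A=3072/335 E=57088/5371 F=143104/13735] → run A
t=26: vr[E=57088/5371 F=143104/13735] → run F
t=27: vr[E=57088/5371 F=185088/13735] → run E
t=28: vr[E=327424/26855 F=185088/13735] → run E
t=29: vr[F=185088/13735] → run F
t=30: (idle)
t=31: (idle)
t=32: (idle)
t=33: (idle)
t=34: (idle)
t=35: (idle)
t=36: (idle)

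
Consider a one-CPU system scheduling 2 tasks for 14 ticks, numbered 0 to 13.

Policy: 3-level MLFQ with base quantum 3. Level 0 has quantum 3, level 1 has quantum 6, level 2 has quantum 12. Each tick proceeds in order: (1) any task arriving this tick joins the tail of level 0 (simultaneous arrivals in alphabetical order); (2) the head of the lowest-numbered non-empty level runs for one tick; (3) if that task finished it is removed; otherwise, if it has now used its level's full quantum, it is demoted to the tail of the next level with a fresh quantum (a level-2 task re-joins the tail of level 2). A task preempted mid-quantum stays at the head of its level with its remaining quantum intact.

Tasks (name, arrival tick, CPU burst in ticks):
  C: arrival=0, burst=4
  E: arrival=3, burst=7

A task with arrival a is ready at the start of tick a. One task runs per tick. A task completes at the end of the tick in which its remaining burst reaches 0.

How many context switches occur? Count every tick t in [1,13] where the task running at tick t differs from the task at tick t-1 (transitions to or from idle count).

context switches = 4

t=0: L0/L1/L2 = C/-/- → run C
t=1: L0/L1/L2 = C/-/- → run C
t=2: L0/L1/L2 = C/-/- → run C
t=3: L0/L1/L2 = E/C/- → run E
t=4: L0/L1/L2 = E/C/- → run E
t=5: L0/L1/L2 = E/C/- → run E
t=6: L0/L1/L2 = -/CE/- → run C
t=7: L0/L1/L2 = -/E/- → run E
t=8: L0/L1/L2 = -/E/- → run E
t=9: L0/L1/L2 = -/E/- → run E
t=10: L0/L1/L2 = -/E/- → run E
t=11: (idle)
t=12: (idle)
t=13: (idle)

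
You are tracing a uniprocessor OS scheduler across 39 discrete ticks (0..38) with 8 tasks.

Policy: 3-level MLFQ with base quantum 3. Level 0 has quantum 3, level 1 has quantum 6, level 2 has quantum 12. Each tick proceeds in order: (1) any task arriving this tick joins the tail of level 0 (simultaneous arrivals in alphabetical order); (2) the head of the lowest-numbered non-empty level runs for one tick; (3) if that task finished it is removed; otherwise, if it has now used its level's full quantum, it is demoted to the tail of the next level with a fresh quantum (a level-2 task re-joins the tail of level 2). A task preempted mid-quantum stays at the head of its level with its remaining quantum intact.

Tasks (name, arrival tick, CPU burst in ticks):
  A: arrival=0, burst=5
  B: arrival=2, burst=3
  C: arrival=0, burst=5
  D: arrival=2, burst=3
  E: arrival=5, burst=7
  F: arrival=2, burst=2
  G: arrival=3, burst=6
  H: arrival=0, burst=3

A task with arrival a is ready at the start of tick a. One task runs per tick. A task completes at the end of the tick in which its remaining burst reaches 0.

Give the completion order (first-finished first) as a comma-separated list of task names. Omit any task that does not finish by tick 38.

completion order = H, B, D, F, A, C, G, E

t=0: L0/L1/L2 = ACH/-/- → run A
t=1: L0/L1/L2 = ACH/-/- → run A
t=2: L0/L1/L2 = ACHBDF/-/- → run A
t=3: L0/L1/L2 = CHBDFG/A/- → run C
t=4: L0/L1/L2 = CHBDFG/A/- → run C
t=5: L0/L1/L2 = CHBDFGE/A/- → run C
t=6: L0/L1/L2 = HBDFGE/AC/- → run H
t=7: L0/L1/L2 = HBDFGE/AC/- → run H
t=8: L0/L1/L2 = HBDFGE/AC/- → run H
t=9: L0/L1/L2 = BDFGE/AC/- → run B
t=10: L0/L1/L2 = BDFGE/AC/- → run B
t=11: L0/L1/L2 = BDFGE/AC/- → run B
t=12: L0/L1/L2 = DFGE/AC/- → run D
t=13: L0/L1/L2 = DFGE/AC/- → run D
t=14: L0/L1/L2 = DFGE/AC/- → run D
t=15: L0/L1/L2 = FGE/AC/- → run F
t=16: L0/L1/L2 = FGE/AC/- → run F
t=17: L0/L1/L2 = GE/AC/- → run G
t=18: L0/L1/L2 = GE/AC/- → run G
t=19: L0/L1/L2 = GE/AC/- → run G
t=20: L0/L1/L2 = E/ACG/- → run E
t=21: L0/L1/L2 = E/ACG/- → run E
t=22: L0/L1/L2 = E/ACG/- → run E
t=23: L0/L1/L2 = -/ACGE/- → run A
t=24: L0/L1/L2 = -/ACGE/- → run A
t=25: L0/L1/L2 = -/CGE/- → run C
t=26: L0/L1/L2 = -/CGE/- → run C
t=27: L0/L1/L2 = -/GE/- → run G
t=28: L0/L1/L2 = -/GE/- → run G
t=29: L0/L1/L2 = -/GE/- → run G
t=30: L0/L1/L2 = -/E/- → run E
t=31: L0/L1/L2 = -/E/- → run E
t=32: L0/L1/L2 = -/E/- → run E
t=33: L0/L1/L2 = -/E/- → run E
t=34: (idle)
t=35: (idle)
t=36: (idle)
t=37: (idle)
t=38: (idle)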